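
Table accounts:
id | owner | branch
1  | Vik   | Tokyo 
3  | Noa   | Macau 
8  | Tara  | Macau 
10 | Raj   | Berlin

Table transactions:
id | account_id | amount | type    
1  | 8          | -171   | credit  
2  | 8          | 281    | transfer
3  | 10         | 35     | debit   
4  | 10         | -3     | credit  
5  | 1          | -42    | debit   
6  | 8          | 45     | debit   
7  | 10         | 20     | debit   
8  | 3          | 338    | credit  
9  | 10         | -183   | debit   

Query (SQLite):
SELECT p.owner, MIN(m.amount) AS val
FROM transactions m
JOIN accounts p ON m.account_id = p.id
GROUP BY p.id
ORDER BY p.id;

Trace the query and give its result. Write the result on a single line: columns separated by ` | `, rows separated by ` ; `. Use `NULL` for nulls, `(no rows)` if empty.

Join each transactions row to its accounts via account_id.
Group joined rows by accounts.id; compute MIN(m.amount) per group.
  1: ids {5} → MIN(m.amount)=-42
  3: ids {8} → MIN(m.amount)=338
  8: ids {1, 2, 6} → MIN(m.amount)=-171
  10: ids {3, 4, 7, 9} → MIN(m.amount)=-183

Vik | -42 ; Noa | 338 ; Tara | -171 ; Raj | -183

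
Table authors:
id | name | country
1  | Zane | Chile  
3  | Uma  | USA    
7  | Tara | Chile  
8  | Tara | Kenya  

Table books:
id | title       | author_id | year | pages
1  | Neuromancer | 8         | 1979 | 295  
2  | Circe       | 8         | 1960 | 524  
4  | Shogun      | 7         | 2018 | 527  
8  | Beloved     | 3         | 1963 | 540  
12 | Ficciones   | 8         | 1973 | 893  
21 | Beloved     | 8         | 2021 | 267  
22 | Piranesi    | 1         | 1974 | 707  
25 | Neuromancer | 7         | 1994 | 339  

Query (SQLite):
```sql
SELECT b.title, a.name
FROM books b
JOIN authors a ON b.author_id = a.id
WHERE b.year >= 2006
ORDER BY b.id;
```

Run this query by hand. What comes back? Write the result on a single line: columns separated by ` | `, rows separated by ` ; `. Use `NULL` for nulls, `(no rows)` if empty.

Shogun | Tara ; Beloved | Tara

Each books row matches the authors row where author_id = authors.id.
Then keep rows with b.year >= 2006.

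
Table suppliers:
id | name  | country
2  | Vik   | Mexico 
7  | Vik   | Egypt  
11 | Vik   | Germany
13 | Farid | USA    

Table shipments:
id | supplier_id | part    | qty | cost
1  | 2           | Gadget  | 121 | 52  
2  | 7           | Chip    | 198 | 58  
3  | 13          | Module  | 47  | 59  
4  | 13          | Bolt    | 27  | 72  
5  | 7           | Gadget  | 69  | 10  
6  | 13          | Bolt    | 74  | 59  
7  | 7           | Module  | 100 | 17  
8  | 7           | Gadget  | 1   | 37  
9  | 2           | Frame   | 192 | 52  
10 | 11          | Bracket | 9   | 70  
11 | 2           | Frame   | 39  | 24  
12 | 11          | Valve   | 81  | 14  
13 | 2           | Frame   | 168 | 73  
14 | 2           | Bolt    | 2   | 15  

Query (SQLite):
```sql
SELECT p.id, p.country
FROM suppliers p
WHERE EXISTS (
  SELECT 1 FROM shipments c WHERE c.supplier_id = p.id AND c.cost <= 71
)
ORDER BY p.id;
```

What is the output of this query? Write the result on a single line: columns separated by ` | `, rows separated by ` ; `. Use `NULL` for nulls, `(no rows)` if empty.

2 | Mexico ; 7 | Egypt ; 11 | Germany ; 13 | USA

For each suppliers row, check whether any shipments with matching supplier_id has cost <= 71.
Keep rows where that is true.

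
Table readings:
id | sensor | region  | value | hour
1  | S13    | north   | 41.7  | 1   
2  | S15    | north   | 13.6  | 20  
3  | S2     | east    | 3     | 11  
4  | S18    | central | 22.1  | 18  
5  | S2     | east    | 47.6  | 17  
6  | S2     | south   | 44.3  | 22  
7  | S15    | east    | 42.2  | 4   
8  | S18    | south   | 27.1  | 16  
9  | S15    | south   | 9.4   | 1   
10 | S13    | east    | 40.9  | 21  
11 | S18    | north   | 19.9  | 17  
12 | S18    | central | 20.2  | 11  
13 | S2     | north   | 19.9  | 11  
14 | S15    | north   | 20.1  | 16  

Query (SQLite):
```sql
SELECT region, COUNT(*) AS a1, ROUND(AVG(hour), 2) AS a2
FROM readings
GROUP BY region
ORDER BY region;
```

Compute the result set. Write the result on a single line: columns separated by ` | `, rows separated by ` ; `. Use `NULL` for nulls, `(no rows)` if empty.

central | 2 | 14.5 ; east | 4 | 13.25 ; north | 5 | 13 ; south | 3 | 13

Group readings by region.
Per group compute: COUNT(*), ROUND(AVG(hour), 2).
  central: ids {4, 12} → COUNT(*)=2, ROUND(AVG(hour), 2)=14.5
  east: ids {3, 5, 7, 10} → COUNT(*)=4, ROUND(AVG(hour), 2)=13.25
  north: ids {1, 2, 11, 13, 14} → COUNT(*)=5, ROUND(AVG(hour), 2)=13
  south: ids {6, 8, 9} → COUNT(*)=3, ROUND(AVG(hour), 2)=13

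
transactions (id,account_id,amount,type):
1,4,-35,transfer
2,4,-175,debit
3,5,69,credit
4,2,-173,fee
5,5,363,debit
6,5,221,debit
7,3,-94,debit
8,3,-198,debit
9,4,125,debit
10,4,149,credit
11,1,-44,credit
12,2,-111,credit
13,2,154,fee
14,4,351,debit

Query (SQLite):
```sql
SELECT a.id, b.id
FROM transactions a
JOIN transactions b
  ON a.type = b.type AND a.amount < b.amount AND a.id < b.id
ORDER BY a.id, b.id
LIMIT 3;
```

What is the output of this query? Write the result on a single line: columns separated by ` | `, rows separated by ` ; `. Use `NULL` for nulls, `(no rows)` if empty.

Pairs (a,b) with same type, a.amount < b.amount, a.id < b.id.
type groups: credit:{3,10,11,12} debit:{2,5,6,7,8,9,14} fee:{4,13} transfer:{1}
Ordered by (a.id, b.id); first 3.

2 | 5 ; 2 | 6 ; 2 | 7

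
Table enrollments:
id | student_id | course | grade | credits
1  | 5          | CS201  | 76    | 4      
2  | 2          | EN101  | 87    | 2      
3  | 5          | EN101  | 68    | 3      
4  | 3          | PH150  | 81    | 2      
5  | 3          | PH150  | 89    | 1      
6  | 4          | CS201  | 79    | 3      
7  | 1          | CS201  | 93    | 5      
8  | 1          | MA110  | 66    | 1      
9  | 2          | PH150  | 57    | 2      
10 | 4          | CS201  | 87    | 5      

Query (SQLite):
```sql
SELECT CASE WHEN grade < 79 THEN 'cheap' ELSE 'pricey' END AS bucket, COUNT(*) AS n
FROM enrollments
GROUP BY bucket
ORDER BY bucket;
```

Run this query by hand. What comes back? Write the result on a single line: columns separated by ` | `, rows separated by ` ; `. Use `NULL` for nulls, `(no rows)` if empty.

Bucket rows by grade < 79 → 'cheap' else 'pricey'; count each bucket.

cheap | 4 ; pricey | 6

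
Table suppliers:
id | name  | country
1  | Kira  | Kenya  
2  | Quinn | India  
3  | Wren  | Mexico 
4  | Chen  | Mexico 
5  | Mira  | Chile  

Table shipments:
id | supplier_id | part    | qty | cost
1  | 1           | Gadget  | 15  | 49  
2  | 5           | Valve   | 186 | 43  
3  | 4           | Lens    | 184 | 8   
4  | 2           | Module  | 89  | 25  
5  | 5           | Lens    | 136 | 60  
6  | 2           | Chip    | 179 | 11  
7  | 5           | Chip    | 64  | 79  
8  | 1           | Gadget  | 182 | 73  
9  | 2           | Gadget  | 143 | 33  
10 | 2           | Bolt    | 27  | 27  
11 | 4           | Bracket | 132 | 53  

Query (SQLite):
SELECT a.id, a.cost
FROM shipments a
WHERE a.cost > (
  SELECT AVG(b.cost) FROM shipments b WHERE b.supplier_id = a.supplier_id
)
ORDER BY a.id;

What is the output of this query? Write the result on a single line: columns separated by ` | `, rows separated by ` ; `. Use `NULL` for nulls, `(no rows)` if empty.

4 | 25 ; 7 | 79 ; 8 | 73 ; 9 | 33 ; 10 | 27 ; 11 | 53

For each shipments row a, compute AVG(cost) over rows sharing a.supplier_id.
Keep row a if a.cost > that per-group AVG.
  supplier_id=1: AVG(cost) = 61.0
  supplier_id=2: AVG(cost) = 24.0
  supplier_id=4: AVG(cost) = 30.5
  supplier_id=5: AVG(cost) = 60.666667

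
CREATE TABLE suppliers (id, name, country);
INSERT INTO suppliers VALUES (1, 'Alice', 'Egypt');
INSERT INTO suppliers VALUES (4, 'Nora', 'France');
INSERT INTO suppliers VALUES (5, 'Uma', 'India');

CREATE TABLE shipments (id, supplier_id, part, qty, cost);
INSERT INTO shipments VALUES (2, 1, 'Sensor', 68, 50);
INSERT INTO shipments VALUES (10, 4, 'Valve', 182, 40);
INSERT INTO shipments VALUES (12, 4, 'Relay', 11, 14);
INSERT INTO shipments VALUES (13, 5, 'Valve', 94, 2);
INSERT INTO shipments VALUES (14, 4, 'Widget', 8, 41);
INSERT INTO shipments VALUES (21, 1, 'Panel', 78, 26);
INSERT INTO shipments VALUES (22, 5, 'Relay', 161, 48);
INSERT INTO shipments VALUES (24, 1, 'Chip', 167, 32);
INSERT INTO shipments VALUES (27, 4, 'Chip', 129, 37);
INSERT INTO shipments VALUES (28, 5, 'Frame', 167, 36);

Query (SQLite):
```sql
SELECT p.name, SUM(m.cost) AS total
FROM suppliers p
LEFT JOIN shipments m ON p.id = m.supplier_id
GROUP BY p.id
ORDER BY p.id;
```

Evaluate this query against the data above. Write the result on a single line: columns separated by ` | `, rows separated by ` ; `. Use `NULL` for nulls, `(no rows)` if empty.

Alice | 108 ; Nora | 132 ; Uma | 86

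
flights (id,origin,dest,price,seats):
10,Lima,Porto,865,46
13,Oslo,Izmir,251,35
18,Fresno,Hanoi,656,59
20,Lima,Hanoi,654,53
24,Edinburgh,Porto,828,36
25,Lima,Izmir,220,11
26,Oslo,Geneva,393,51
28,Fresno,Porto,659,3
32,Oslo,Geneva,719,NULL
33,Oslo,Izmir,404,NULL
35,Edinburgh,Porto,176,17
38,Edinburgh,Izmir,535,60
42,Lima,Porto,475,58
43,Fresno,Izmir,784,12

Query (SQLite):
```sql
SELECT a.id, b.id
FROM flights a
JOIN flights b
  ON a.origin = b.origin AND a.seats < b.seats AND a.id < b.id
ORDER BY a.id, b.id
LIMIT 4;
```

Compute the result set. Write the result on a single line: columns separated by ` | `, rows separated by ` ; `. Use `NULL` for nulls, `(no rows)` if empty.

10 | 20 ; 10 | 42 ; 13 | 26 ; 20 | 42

Pairs (a,b) with same origin, a.seats < b.seats, a.id < b.id.
origin groups: Edinburgh:{24,35,38} Fresno:{18,28,43} Lima:{10,20,25,42} Oslo:{13,26,32,33}
Ordered by (a.id, b.id); first 4.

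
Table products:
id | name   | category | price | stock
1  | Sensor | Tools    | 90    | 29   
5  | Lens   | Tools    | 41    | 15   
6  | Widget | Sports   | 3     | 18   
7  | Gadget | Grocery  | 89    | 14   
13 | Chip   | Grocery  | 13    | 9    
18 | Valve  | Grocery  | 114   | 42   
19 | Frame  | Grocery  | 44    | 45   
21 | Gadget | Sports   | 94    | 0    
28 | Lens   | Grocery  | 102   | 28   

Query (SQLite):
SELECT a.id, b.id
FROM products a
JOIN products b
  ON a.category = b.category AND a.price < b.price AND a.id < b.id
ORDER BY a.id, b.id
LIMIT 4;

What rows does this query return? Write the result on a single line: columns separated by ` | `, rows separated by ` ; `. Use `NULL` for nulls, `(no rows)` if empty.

6 | 21 ; 7 | 18 ; 7 | 28 ; 13 | 18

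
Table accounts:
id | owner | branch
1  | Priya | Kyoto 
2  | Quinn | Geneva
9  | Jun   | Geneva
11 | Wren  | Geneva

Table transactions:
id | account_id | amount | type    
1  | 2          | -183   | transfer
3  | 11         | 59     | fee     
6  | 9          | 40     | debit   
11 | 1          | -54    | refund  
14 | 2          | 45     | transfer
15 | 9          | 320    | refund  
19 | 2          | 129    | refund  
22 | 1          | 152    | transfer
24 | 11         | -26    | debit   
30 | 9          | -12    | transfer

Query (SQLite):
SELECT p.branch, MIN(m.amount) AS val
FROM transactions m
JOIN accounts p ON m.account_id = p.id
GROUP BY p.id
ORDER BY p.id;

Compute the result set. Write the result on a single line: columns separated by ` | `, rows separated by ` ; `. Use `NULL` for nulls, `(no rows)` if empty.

Kyoto | -54 ; Geneva | -183 ; Geneva | -12 ; Geneva | -26

Join each transactions row to its accounts via account_id.
Group joined rows by accounts.id; compute MIN(m.amount) per group.
  1: ids {11, 22} → MIN(m.amount)=-54
  2: ids {1, 14, 19} → MIN(m.amount)=-183
  9: ids {6, 15, 30} → MIN(m.amount)=-12
  11: ids {3, 24} → MIN(m.amount)=-26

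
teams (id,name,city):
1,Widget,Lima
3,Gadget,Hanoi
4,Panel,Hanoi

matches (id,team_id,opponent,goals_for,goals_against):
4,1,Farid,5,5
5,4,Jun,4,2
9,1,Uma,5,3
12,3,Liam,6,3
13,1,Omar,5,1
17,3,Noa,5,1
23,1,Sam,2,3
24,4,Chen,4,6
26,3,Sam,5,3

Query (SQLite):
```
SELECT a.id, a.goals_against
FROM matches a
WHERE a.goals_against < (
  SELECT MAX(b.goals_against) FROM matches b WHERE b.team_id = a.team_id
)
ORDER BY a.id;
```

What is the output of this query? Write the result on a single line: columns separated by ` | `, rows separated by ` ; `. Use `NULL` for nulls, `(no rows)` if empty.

5 | 2 ; 9 | 3 ; 13 | 1 ; 17 | 1 ; 23 | 3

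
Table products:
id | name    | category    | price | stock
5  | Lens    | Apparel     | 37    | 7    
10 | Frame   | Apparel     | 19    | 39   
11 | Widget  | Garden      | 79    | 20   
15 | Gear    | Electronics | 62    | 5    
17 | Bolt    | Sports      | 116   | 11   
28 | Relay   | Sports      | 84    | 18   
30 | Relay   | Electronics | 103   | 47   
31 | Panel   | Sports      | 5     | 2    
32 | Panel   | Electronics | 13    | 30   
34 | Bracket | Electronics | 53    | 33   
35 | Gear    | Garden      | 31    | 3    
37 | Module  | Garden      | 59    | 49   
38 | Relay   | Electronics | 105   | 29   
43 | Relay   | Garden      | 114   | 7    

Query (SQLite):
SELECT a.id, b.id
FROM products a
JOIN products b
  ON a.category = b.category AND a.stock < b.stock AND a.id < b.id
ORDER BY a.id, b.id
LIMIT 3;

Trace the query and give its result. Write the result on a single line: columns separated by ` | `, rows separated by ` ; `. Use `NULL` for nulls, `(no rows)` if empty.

5 | 10 ; 11 | 37 ; 15 | 30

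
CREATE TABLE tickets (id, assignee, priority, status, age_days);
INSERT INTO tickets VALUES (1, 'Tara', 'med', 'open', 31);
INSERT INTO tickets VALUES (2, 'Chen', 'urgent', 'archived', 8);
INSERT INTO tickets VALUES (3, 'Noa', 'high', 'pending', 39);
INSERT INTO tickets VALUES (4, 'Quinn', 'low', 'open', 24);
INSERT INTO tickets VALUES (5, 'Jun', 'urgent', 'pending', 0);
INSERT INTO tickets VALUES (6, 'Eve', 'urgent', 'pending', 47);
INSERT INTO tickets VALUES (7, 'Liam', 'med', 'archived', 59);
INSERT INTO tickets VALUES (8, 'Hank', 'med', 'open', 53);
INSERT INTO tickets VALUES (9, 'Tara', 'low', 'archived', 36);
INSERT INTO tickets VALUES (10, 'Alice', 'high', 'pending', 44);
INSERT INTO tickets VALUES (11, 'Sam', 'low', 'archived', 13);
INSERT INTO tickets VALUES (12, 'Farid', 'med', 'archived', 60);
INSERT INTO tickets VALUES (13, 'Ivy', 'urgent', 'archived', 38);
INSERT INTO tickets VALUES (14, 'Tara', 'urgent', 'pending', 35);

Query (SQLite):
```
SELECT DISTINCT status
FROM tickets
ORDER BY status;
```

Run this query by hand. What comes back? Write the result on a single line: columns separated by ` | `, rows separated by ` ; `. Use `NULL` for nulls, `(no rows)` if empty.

archived ; open ; pending

Collect distinct status values from tickets.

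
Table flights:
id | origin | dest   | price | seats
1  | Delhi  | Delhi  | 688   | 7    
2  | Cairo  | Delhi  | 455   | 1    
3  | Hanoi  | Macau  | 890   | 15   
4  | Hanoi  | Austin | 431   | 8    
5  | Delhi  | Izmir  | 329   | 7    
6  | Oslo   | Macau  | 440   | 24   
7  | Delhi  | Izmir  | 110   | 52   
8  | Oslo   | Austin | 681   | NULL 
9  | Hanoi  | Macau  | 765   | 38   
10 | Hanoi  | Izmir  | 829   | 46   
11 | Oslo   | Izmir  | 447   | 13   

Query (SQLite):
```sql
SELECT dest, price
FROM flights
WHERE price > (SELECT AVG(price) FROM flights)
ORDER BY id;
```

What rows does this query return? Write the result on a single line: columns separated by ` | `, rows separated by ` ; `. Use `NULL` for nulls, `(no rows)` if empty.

Scalar subquery: AVG(price) over all flights rows = 551.363636 (≈; comparison uses full precision).
Keep rows where price > that value.

Delhi | 688 ; Macau | 890 ; Austin | 681 ; Macau | 765 ; Izmir | 829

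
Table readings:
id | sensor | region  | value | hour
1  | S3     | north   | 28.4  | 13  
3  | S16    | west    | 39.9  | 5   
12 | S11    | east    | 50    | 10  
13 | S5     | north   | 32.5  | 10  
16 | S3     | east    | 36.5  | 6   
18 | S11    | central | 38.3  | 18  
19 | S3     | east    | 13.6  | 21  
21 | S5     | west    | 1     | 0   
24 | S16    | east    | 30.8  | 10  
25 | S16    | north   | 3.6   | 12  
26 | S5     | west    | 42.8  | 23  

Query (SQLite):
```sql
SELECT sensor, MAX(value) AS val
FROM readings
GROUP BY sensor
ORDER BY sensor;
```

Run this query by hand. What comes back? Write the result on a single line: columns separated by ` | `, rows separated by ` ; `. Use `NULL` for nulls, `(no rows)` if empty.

S11 | 50 ; S16 | 39.9 ; S3 | 36.5 ; S5 | 42.8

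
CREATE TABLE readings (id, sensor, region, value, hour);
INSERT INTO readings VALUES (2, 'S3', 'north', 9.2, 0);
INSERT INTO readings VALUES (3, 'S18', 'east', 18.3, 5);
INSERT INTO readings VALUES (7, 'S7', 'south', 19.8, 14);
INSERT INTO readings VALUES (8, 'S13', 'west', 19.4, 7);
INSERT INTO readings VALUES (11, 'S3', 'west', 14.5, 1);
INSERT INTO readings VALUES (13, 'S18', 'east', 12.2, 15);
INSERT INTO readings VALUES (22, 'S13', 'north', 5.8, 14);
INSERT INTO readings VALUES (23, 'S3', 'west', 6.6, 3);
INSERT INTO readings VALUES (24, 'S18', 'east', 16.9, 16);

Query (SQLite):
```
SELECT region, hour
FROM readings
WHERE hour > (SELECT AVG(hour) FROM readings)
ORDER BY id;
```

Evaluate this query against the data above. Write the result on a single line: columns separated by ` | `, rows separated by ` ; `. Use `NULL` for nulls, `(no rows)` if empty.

south | 14 ; east | 15 ; north | 14 ; east | 16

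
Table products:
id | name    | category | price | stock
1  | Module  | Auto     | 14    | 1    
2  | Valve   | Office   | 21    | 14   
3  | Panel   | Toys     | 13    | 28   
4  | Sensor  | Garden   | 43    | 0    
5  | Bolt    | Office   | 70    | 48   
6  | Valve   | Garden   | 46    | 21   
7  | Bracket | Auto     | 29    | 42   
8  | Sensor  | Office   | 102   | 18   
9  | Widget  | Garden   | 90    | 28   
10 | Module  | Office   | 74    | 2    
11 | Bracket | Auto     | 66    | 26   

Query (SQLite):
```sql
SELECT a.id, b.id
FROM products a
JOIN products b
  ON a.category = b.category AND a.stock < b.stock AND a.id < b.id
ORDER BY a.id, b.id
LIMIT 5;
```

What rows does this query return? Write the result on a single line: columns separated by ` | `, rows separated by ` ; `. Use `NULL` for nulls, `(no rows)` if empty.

Pairs (a,b) with same category, a.stock < b.stock, a.id < b.id.
category groups: Auto:{1,7,11} Garden:{4,6,9} Office:{2,5,8,10} Toys:{3}
Ordered by (a.id, b.id); first 5.

1 | 7 ; 1 | 11 ; 2 | 5 ; 2 | 8 ; 4 | 6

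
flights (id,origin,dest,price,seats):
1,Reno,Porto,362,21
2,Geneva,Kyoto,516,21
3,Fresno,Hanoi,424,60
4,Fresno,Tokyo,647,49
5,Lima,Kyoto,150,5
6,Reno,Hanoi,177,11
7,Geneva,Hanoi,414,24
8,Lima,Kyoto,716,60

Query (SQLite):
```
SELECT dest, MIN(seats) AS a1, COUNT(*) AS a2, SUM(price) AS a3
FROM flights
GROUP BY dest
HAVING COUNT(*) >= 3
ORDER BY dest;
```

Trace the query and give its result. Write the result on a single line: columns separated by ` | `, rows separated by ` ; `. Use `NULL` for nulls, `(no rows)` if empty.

Hanoi | 11 | 3 | 1015 ; Kyoto | 5 | 3 | 1382

Group flights by dest.
Per group compute: MIN(seats), COUNT(*), SUM(price).
HAVING: drop groups with fewer than 3 rows.
  Hanoi: ids {3, 6, 7} → MIN(seats)=11, COUNT(*)=3, SUM(price)=1015
  Kyoto: ids {2, 5, 8} → MIN(seats)=5, COUNT(*)=3, SUM(price)=1382
  Porto: ids {1} → MIN(seats)=21, COUNT(*)=1, SUM(price)=362
  Tokyo: ids {4} → MIN(seats)=49, COUNT(*)=1, SUM(price)=647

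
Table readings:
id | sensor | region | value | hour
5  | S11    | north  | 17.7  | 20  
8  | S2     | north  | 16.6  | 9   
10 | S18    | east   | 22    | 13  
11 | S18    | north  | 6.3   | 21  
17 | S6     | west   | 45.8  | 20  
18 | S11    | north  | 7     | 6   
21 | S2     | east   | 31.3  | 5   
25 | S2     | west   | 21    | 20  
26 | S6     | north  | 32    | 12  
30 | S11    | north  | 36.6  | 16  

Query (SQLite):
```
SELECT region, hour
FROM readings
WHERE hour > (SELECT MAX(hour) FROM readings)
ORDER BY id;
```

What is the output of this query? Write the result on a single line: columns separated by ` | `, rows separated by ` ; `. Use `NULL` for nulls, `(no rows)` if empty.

Scalar subquery: MAX(hour) over all readings rows = 21.
Keep rows where hour > that value.

(no rows)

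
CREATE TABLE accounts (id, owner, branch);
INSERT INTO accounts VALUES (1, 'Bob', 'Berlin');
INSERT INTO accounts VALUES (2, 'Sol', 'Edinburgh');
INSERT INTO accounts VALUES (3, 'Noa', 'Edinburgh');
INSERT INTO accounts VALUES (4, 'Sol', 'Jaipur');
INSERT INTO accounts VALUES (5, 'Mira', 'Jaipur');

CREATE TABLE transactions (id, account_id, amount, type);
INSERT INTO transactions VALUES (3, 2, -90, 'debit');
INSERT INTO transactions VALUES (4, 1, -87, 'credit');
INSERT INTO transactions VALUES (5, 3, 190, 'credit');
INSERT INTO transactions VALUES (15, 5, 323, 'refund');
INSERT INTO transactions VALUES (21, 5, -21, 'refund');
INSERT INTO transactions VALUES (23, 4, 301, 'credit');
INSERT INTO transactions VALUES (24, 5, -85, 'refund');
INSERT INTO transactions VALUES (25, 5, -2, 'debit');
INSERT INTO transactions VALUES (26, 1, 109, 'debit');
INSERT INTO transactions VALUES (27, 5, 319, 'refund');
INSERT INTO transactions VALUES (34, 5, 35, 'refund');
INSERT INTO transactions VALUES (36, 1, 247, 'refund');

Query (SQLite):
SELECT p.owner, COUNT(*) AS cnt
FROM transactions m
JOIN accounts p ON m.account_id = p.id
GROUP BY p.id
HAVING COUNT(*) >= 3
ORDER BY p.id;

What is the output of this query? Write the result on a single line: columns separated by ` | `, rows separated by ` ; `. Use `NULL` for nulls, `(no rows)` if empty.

Join each transactions row to its accounts via account_id.
Group joined rows by accounts.id; compute COUNT(*) per group.
HAVING: keep groups with count ≥ 3.
  1: ids {4, 26, 36} → COUNT(*)=3
  2: ids {3} → COUNT(*)=1
  3: ids {5} → COUNT(*)=1
  4: ids {23} → COUNT(*)=1
  5: ids {15, 21, 24, 25, 27, 34} → COUNT(*)=6

Bob | 3 ; Mira | 6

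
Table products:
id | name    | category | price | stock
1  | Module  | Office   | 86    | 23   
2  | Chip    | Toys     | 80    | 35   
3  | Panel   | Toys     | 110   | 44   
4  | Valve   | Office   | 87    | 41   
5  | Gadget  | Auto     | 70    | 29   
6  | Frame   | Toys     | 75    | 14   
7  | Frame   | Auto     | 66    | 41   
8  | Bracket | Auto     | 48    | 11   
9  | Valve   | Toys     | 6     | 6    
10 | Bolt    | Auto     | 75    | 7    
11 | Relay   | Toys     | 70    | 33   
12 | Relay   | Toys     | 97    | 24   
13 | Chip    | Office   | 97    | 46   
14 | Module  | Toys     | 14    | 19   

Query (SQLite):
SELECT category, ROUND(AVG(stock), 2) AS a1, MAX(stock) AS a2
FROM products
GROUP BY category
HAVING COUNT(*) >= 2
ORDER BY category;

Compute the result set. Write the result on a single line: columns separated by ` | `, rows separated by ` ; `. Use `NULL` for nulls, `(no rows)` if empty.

Auto | 22 | 41 ; Office | 36.67 | 46 ; Toys | 25 | 44

Group products by category.
Per group compute: ROUND(AVG(stock), 2), MAX(stock).
HAVING: drop groups with fewer than 2 rows.
  Auto: ids {5, 7, 8, 10} → ROUND(AVG(stock), 2)=22, MAX(stock)=41
  Office: ids {1, 4, 13} → ROUND(AVG(stock), 2)=36.67, MAX(stock)=46
  Toys: ids {2, 3, 6, 9, 11, 12, 14} → ROUND(AVG(stock), 2)=25, MAX(stock)=44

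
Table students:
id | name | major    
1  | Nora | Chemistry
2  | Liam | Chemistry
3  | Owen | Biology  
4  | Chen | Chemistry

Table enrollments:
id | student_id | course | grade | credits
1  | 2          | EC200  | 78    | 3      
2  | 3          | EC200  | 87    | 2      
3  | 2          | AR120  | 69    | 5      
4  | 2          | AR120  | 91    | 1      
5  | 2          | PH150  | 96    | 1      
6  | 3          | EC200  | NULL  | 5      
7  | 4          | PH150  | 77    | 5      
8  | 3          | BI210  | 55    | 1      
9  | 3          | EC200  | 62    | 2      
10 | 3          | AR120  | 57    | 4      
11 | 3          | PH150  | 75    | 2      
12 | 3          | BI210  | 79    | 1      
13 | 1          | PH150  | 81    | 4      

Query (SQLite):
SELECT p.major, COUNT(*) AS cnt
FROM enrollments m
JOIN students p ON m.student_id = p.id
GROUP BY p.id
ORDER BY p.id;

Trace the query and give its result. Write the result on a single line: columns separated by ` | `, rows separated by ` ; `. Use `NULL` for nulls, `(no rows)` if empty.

Join each enrollments row to its students via student_id.
Group joined rows by students.id; compute COUNT(*) per group.
  1: ids {13} → COUNT(*)=1
  2: ids {1, 3, 4, 5} → COUNT(*)=4
  3: ids {2, 6, 8, 9, 10, 11, 12} → COUNT(*)=7
  4: ids {7} → COUNT(*)=1

Chemistry | 1 ; Chemistry | 4 ; Biology | 7 ; Chemistry | 1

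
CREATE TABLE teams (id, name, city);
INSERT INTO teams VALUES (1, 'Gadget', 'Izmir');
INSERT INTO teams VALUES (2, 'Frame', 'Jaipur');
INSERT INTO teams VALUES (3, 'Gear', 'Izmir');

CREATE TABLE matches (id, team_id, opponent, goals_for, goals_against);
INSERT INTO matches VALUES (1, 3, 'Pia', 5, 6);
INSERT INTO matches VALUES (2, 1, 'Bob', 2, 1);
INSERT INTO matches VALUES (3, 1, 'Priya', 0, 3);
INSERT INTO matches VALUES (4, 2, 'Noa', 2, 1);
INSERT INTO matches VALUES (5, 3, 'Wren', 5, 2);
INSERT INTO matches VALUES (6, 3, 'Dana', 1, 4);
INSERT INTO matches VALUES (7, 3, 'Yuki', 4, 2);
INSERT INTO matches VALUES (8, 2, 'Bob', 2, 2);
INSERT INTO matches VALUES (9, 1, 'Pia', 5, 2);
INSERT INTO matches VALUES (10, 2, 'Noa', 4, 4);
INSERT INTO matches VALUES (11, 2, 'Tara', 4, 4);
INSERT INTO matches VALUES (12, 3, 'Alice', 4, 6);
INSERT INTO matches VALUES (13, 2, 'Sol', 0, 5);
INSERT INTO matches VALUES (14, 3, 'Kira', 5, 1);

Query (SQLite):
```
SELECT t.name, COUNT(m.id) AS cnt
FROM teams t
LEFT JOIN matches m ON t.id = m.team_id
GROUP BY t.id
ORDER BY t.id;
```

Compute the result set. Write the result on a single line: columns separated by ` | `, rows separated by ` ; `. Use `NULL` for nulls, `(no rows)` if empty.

Gadget | 3 ; Frame | 5 ; Gear | 6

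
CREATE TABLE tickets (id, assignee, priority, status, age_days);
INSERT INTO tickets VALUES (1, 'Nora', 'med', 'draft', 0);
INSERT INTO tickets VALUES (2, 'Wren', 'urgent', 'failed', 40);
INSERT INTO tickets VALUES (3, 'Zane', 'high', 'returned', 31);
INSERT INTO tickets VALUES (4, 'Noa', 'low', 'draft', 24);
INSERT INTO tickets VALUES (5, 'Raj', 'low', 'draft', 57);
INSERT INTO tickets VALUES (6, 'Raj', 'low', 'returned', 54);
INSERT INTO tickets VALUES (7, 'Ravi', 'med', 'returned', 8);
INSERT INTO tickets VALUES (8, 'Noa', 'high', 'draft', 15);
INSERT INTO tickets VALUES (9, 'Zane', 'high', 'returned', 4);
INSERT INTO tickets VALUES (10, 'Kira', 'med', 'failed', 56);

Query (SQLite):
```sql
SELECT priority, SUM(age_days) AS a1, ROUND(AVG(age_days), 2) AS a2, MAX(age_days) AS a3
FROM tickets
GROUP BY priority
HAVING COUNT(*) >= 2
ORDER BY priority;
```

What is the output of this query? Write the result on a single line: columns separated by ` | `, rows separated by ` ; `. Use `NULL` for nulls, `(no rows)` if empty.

high | 50 | 16.67 | 31 ; low | 135 | 45 | 57 ; med | 64 | 21.33 | 56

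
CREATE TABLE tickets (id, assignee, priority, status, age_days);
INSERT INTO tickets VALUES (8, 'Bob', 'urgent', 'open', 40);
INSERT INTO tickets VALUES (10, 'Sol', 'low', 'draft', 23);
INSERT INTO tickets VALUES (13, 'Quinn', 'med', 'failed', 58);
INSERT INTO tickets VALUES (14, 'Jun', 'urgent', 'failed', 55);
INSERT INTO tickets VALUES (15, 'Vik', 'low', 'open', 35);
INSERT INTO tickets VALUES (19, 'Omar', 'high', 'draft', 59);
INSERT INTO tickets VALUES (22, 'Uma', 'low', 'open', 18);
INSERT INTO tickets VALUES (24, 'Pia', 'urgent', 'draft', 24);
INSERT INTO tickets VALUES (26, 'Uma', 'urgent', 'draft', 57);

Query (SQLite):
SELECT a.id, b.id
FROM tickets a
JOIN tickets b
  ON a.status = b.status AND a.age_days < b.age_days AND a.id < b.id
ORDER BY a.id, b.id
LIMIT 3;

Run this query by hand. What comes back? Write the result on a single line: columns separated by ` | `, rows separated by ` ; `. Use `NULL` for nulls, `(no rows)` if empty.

10 | 19 ; 10 | 24 ; 10 | 26

Pairs (a,b) with same status, a.age_days < b.age_days, a.id < b.id.
status groups: draft:{10,19,24,26} failed:{13,14} open:{8,15,22}
Ordered by (a.id, b.id); first 3.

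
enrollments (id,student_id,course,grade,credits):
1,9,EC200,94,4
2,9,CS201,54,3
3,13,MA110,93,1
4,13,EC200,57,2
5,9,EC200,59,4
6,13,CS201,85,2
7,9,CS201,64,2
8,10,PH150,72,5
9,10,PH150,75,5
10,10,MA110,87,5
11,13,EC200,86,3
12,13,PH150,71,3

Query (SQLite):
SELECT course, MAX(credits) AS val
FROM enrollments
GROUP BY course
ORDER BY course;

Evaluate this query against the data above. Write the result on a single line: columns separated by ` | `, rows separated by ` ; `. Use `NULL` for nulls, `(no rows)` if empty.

Partition enrollments by course; compute MAX(credits) within each group.
  CS201: ids {2, 6, 7} → MAX(credits)=3
  EC200: ids {1, 4, 5, 11} → MAX(credits)=4
  MA110: ids {3, 10} → MAX(credits)=5
  PH150: ids {8, 9, 12} → MAX(credits)=5

CS201 | 3 ; EC200 | 4 ; MA110 | 5 ; PH150 | 5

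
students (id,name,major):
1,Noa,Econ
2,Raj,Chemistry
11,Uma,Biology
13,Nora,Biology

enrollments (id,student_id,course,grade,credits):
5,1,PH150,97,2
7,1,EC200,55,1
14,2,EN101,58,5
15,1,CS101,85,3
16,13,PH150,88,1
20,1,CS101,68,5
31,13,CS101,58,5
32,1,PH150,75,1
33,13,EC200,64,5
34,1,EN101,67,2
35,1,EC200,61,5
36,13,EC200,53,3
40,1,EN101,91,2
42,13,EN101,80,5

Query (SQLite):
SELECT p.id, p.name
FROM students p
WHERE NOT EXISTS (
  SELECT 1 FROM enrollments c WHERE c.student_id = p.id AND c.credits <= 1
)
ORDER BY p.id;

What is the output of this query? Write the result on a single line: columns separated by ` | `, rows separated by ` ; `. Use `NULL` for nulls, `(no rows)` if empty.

2 | Raj ; 11 | Uma

For each students row, check whether any enrollments with matching student_id has credits <= 1.
Keep rows where that is false.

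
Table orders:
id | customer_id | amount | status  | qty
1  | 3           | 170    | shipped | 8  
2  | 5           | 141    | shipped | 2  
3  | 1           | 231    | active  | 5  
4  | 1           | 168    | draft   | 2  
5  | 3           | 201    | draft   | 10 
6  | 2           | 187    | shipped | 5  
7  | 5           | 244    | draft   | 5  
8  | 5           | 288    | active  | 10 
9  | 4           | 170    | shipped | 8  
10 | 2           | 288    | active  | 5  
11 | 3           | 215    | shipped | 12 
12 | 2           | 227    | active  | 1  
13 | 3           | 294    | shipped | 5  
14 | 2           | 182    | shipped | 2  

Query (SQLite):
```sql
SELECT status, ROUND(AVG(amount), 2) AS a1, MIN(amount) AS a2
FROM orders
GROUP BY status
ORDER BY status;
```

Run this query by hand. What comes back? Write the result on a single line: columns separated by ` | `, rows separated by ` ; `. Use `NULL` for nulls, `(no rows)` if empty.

Group orders by status.
Per group compute: ROUND(AVG(amount), 2), MIN(amount).
  active: ids {3, 8, 10, 12} → ROUND(AVG(amount), 2)=258.5, MIN(amount)=227
  draft: ids {4, 5, 7} → ROUND(AVG(amount), 2)=204.33, MIN(amount)=168
  shipped: ids {1, 2, 6, 9, 11, 13, 14} → ROUND(AVG(amount), 2)=194.14, MIN(amount)=141

active | 258.5 | 227 ; draft | 204.33 | 168 ; shipped | 194.14 | 141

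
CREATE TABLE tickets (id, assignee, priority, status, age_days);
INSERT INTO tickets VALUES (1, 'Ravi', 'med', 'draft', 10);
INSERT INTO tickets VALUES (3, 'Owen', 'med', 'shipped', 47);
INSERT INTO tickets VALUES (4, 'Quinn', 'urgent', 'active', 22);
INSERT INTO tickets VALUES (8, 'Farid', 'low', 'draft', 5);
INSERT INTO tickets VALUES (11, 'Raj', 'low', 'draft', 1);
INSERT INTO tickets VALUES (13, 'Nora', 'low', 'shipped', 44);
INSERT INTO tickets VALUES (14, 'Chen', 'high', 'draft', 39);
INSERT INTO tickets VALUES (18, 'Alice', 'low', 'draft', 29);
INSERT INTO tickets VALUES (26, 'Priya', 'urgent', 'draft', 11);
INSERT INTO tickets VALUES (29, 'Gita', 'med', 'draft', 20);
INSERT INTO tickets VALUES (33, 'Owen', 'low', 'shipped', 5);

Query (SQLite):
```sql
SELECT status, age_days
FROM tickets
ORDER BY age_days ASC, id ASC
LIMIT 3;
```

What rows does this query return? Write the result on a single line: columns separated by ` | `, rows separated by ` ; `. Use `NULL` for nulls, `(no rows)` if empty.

draft | 1 ; draft | 5 ; shipped | 5

Sort by age_days asc, tiebreak id asc: (1, id=11), (5, id=8), (5, id=33), (10, id=1), (11, id=26), (20, id=29) …. Take first 3.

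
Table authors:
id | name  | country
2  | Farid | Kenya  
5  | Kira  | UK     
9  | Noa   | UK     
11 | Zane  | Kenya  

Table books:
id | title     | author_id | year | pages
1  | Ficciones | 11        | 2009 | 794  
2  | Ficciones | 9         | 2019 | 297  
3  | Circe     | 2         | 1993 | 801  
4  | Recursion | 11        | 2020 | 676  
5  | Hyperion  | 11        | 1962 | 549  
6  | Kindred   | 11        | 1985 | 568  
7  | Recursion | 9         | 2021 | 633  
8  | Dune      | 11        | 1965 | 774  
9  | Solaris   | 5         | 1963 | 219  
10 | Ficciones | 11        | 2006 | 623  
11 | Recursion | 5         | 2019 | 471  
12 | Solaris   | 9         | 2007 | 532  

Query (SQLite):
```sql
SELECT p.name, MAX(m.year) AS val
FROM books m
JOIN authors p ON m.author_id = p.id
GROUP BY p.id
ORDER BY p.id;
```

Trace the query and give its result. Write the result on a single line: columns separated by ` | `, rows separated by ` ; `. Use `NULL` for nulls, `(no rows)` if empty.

Farid | 1993 ; Kira | 2019 ; Noa | 2021 ; Zane | 2020

Join each books row to its authors via author_id.
Group joined rows by authors.id; compute MAX(m.year) per group.
  2: ids {3} → MAX(m.year)=1993
  5: ids {9, 11} → MAX(m.year)=2019
  9: ids {2, 7, 12} → MAX(m.year)=2021
  11: ids {1, 4, 5, 6, 8, 10} → MAX(m.year)=2020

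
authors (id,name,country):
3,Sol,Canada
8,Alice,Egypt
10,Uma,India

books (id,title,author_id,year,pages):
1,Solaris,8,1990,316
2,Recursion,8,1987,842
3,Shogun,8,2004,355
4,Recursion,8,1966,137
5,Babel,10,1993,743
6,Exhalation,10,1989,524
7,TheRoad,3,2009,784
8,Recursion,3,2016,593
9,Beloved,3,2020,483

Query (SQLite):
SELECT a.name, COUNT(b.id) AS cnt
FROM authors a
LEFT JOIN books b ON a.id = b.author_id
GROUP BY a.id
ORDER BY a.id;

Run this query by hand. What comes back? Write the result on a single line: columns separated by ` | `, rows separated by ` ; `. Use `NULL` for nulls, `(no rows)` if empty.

LEFT JOIN keeps every authors row; unmatched ones get NULL for books columns.
Group by authors.id and compute COUNT(b.id). COUNT(col) of an all-NULL group is 0.
  3: ids {7, 8, 9} → COUNT(b.id)=3
  8: ids {1, 2, 3, 4} → COUNT(b.id)=4
  10: ids {5, 6} → COUNT(b.id)=2

Sol | 3 ; Alice | 4 ; Uma | 2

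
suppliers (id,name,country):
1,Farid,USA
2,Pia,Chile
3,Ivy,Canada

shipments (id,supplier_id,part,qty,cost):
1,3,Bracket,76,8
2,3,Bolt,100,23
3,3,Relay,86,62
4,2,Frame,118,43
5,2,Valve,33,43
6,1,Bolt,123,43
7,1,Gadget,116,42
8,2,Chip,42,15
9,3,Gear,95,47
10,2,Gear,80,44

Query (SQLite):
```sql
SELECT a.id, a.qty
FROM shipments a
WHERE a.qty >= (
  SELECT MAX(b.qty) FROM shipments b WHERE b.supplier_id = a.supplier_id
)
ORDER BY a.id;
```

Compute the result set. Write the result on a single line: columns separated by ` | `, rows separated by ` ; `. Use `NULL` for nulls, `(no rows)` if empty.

2 | 100 ; 4 | 118 ; 6 | 123

For each shipments row a, compute MAX(qty) over rows sharing a.supplier_id.
Keep row a if a.qty >= that per-group MAX.
  supplier_id=1: MAX(qty) = 123
  supplier_id=2: MAX(qty) = 118
  supplier_id=3: MAX(qty) = 100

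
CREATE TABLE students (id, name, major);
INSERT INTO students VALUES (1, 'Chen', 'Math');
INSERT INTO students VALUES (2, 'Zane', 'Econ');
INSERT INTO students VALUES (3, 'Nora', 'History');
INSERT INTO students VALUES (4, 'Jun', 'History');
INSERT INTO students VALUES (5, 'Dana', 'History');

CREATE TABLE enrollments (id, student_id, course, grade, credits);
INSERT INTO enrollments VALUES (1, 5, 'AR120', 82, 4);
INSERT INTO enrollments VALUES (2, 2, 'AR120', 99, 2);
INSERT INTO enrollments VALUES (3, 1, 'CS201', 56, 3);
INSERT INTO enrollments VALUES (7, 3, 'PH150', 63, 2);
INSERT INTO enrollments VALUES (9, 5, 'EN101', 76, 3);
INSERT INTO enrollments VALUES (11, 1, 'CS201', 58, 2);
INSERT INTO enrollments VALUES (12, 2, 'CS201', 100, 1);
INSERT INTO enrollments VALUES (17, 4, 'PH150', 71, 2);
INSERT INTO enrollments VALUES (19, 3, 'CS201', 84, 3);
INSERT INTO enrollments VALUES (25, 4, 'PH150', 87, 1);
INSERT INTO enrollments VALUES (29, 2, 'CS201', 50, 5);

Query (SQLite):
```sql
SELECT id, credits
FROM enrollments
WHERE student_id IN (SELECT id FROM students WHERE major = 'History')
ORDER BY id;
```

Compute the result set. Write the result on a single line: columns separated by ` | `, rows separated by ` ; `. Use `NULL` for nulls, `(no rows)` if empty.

Inner query: students.id where major = 'History'.
Outer: keep enrollments rows whose student_id is in that set.
Inner query → {3, 4, 5}

1 | 4 ; 7 | 2 ; 9 | 3 ; 17 | 2 ; 19 | 3 ; 25 | 1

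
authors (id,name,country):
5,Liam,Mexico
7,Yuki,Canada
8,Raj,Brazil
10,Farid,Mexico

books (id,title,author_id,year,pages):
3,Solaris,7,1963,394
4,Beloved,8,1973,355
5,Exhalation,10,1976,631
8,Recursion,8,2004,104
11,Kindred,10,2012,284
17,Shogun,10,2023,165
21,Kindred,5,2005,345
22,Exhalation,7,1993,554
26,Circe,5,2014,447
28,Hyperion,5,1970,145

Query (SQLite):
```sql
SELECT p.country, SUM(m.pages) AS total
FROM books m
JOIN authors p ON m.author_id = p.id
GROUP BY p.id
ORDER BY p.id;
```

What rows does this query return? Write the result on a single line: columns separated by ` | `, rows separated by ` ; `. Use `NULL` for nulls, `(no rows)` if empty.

Join each books row to its authors via author_id.
Group joined rows by authors.id; compute SUM(m.pages) per group.
  5: ids {21, 26, 28} → SUM(m.pages)=937
  7: ids {3, 22} → SUM(m.pages)=948
  8: ids {4, 8} → SUM(m.pages)=459
  10: ids {5, 11, 17} → SUM(m.pages)=1080

Mexico | 937 ; Canada | 948 ; Brazil | 459 ; Mexico | 1080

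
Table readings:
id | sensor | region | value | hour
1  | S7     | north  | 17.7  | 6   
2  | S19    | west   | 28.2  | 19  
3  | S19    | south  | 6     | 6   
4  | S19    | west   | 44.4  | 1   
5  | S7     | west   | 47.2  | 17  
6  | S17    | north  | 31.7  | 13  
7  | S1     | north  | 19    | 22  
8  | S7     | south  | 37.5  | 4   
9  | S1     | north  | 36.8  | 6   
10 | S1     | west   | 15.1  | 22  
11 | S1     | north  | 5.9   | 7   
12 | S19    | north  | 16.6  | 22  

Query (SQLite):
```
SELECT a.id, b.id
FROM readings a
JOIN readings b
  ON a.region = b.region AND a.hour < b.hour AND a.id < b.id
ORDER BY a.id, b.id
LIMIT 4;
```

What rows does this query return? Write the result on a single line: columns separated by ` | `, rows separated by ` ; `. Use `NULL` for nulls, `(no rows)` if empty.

1 | 6 ; 1 | 7 ; 1 | 11 ; 1 | 12

Pairs (a,b) with same region, a.hour < b.hour, a.id < b.id.
region groups: north:{1,6,7,9,11,12} south:{3,8} west:{2,4,5,10}
Ordered by (a.id, b.id); first 4.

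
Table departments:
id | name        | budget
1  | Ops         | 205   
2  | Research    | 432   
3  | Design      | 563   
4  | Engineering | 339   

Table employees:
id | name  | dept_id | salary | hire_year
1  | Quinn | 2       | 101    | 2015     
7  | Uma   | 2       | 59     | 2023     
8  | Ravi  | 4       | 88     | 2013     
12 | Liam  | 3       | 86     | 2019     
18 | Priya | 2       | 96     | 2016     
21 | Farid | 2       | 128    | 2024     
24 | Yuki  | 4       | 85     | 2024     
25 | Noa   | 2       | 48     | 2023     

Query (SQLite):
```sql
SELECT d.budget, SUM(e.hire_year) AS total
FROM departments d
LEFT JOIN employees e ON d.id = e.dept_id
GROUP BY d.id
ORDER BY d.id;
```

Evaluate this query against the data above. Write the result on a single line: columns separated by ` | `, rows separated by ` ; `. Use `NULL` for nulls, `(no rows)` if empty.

205 | NULL ; 432 | 10101 ; 563 | 2019 ; 339 | 4037

LEFT JOIN keeps every departments row; unmatched ones get NULL for employees columns.
Group by departments.id and compute SUM(e.hire_year). SUM over an all-NULL group is NULL.
  1: ids {—} → SUM(e.hire_year)=NULL
  2: ids {1, 7, 18, 21, 25} → SUM(e.hire_year)=10101
  3: ids {12} → SUM(e.hire_year)=2019
  4: ids {8, 24} → SUM(e.hire_year)=4037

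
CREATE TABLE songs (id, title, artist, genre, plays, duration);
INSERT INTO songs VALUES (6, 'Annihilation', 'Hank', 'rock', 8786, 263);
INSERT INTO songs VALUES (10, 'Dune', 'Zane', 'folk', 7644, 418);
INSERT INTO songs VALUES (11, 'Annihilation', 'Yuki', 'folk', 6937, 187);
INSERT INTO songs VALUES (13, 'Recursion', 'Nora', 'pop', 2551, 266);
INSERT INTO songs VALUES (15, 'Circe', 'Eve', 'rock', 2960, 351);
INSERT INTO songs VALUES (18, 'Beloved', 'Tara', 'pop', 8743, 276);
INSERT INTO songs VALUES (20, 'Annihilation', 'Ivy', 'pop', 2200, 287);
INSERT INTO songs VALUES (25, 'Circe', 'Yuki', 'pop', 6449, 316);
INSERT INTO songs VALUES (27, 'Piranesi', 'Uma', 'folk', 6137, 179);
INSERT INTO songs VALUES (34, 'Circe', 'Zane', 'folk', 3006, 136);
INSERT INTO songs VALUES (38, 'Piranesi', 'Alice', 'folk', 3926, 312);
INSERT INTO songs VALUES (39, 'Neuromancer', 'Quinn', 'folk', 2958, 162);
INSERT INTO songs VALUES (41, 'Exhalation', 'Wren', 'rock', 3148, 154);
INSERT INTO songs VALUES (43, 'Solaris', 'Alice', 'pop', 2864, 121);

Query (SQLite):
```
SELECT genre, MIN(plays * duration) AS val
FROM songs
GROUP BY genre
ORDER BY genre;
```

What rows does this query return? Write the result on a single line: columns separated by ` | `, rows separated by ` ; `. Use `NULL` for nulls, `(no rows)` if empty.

folk | 408816 ; pop | 346544 ; rock | 484792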